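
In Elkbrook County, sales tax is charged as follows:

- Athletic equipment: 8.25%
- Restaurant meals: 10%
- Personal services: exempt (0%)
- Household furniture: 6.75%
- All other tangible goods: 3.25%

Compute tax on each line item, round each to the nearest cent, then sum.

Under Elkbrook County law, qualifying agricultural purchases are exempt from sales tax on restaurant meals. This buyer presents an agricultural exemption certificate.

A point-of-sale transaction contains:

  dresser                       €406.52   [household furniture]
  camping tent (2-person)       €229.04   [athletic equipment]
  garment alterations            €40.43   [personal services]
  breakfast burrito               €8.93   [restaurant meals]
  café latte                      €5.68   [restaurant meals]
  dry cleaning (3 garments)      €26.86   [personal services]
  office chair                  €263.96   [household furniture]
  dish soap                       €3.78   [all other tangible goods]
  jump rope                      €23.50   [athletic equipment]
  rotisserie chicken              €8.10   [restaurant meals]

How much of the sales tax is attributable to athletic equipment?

Camping tent (2-person) €229.04: athletic equipment → 8.25% → €18.90
Jump rope €23.50: athletic equipment → 8.25% → €1.94
Tax on athletic equipment = €18.90 + €1.94 = €20.84

€20.84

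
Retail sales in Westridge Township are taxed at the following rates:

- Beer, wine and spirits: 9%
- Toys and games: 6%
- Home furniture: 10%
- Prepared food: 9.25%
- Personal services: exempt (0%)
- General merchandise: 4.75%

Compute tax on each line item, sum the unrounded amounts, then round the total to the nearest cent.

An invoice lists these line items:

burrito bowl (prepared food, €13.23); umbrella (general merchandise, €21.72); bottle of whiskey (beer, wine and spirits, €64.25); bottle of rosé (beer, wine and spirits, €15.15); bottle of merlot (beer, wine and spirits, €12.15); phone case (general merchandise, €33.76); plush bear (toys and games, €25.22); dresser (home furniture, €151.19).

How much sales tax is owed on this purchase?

€28.73

Burrito bowl €13.23: prepared food → 9.25% → €1.223775
Umbrella €21.72: general merchandise → 4.75% → €1.0317
Bottle of whiskey €64.25: beer, wine and spirits → 9% → €5.7825
Bottle of rosé €15.15: beer, wine and spirits → 9% → €1.3635
Bottle of merlot €12.15: beer, wine and spirits → 9% → €1.0935
Phone case €33.76: general merchandise → 4.75% → €1.6036
Plush bear €25.22: toys and games → 6% → €1.5132
Dresser €151.19: home furniture → 10% → €15.119
Unrounded tax sum = €28.730775 → €28.73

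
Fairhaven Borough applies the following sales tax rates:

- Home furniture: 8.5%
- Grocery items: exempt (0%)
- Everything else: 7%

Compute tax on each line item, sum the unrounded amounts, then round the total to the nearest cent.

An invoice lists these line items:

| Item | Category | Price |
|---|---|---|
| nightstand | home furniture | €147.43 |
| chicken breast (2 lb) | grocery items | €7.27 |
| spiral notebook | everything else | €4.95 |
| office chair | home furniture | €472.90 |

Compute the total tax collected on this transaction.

Nightstand €147.43: home furniture → 8.5% → €12.53155
Chicken breast (2 lb) €7.27: grocery items → 0% → €0.00
Spiral notebook €4.95: everything else → 7% → €0.3465
Office chair €472.90: home furniture → 8.5% → €40.1965
Unrounded tax sum = €53.07455 → €53.07

€53.07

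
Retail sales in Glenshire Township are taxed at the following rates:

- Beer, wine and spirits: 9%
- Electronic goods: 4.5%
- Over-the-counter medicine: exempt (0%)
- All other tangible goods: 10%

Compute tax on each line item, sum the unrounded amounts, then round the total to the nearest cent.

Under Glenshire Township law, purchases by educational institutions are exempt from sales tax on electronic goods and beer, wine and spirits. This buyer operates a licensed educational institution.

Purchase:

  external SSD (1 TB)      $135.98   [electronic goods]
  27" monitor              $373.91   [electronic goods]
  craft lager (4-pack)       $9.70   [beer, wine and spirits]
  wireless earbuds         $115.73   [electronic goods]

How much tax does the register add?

External SSD (1 TB) $135.98: electronic goods, buyer-exempt → 0% → $0.00
27" monitor $373.91: electronic goods, buyer-exempt → 0% → $0.00
Craft lager (4-pack) $9.70: beer, wine and spirits, buyer-exempt → 0% → $0.00
Wireless earbuds $115.73: electronic goods, buyer-exempt → 0% → $0.00
Unrounded tax sum = $0.00 → $0.00

$0.00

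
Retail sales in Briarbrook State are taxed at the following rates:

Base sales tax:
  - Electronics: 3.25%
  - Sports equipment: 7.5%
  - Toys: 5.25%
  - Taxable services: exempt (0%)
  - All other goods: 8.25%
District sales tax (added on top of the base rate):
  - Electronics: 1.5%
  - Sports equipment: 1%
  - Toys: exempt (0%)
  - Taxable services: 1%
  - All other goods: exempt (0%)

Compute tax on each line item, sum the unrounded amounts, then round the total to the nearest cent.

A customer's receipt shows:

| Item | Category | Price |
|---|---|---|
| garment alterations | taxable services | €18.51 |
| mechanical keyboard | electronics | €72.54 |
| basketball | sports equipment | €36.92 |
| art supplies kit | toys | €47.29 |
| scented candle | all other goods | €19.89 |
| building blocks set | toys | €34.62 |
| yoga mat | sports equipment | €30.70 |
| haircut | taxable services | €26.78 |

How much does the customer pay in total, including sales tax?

€302.84

Garment alterations €18.51: taxable services → 0% + 1% district = 1% → €0.1851
Mechanical keyboard €72.54: electronics → 3.25% + 1.5% district = 4.75% → €3.44565
Basketball €36.92: sports equipment → 7.5% + 1% district = 8.5% → €3.1382
Art supplies kit €47.29: toys → 5.25% + 0% district = 5.25% → €2.482725
Scented candle €19.89: all other goods → 8.25% + 0% district = 8.25% → €1.640925
Building blocks set €34.62: toys → 5.25% + 0% district = 5.25% → €1.81755
Yoga mat €30.70: sports equipment → 7.5% + 1% district = 8.5% → €2.6095
Haircut €26.78: taxable services → 0% + 1% district = 1% → €0.2678
Subtotal = €287.25; unrounded tax = €15.58745 → €15.59; total due = €302.84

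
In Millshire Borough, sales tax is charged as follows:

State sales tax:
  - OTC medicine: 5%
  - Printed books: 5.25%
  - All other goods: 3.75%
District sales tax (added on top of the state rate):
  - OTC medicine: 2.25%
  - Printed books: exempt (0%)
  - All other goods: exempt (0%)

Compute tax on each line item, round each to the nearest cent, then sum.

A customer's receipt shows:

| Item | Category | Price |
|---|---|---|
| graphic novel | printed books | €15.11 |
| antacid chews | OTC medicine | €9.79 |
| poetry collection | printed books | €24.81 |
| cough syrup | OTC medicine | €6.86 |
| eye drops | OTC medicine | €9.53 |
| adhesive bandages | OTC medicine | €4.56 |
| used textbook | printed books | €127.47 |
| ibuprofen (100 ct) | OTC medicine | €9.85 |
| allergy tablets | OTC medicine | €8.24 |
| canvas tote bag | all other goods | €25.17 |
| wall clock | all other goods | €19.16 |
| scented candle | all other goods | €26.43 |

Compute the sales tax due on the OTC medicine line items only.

Antacid chews €9.79: OTC medicine → 5% + 2.25% district = 7.25% → €0.71
Cough syrup €6.86: OTC medicine → 5% + 2.25% district = 7.25% → €0.50
Eye drops €9.53: OTC medicine → 5% + 2.25% district = 7.25% → €0.69
Adhesive bandages €4.56: OTC medicine → 5% + 2.25% district = 7.25% → €0.33
Ibuprofen (100 ct) €9.85: OTC medicine → 5% + 2.25% district = 7.25% → €0.71
Allergy tablets €8.24: OTC medicine → 5% + 2.25% district = 7.25% → €0.60
Tax on OTC medicine = €0.71 + €0.50 + €0.69 + €0.33 + €0.71 + €0.60 = €3.54

€3.54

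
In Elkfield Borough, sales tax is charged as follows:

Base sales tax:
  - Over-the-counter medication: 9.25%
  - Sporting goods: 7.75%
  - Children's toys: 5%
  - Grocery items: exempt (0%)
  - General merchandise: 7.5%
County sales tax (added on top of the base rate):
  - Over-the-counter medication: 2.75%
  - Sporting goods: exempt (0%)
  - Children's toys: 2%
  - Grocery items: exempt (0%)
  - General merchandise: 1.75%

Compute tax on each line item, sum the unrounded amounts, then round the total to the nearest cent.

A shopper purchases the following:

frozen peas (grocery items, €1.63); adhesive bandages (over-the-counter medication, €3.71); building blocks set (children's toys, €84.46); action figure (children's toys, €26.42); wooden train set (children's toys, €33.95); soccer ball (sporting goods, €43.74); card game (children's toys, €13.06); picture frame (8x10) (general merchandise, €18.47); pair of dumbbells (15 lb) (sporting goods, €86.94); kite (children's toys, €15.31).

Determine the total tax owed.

Frozen peas €1.63: grocery items → 0% + 0% county = 0% → €0.00
Adhesive bandages €3.71: over-the-counter medication → 9.25% + 2.75% county = 12% → €0.4452
Building blocks set €84.46: children's toys → 5% + 2% county = 7% → €5.9122
Action figure €26.42: children's toys → 5% + 2% county = 7% → €1.8494
Wooden train set €33.95: children's toys → 5% + 2% county = 7% → €2.3765
Soccer ball €43.74: sporting goods → 7.75% + 0% county = 7.75% → €3.38985
Card game €13.06: children's toys → 5% + 2% county = 7% → €0.9142
Picture frame (8x10) €18.47: general merchandise → 7.5% + 1.75% county = 9.25% → €1.708475
Pair of dumbbells (15 lb) €86.94: sporting goods → 7.75% + 0% county = 7.75% → €6.73785
Kite €15.31: children's toys → 5% + 2% county = 7% → €1.0717
Unrounded tax sum = €24.405375 → €24.41

€24.41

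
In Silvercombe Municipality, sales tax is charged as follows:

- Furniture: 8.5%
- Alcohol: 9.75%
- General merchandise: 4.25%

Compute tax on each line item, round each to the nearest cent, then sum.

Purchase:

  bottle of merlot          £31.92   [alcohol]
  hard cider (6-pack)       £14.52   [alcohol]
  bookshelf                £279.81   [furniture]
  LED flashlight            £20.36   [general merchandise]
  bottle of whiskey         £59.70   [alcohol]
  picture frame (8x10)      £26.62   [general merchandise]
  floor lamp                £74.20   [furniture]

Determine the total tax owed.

Bottle of merlot £31.92: alcohol → 9.75% → £3.11
Hard cider (6-pack) £14.52: alcohol → 9.75% → £1.42
Bookshelf £279.81: furniture → 8.5% → £23.78
LED flashlight £20.36: general merchandise → 4.25% → £0.87
Bottle of whiskey £59.70: alcohol → 9.75% → £5.82
Picture frame (8x10) £26.62: general merchandise → 4.25% → £1.13
Floor lamp £74.20: furniture → 8.5% → £6.31
Total tax = £3.11 + £1.42 + £23.78 + £0.87 + £5.82 + £1.13 + £6.31 = £42.44

£42.44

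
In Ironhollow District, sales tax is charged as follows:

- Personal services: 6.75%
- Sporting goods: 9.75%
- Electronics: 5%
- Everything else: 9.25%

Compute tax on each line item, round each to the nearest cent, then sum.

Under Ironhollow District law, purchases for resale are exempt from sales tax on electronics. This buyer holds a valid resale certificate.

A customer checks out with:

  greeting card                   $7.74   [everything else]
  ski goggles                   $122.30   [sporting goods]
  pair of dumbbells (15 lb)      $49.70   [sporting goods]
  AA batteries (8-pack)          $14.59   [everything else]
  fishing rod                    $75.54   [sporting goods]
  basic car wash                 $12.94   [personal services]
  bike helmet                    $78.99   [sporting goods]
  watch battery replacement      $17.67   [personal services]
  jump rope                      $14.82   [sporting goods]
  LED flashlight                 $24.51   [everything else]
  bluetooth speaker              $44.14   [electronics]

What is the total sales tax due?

Greeting card $7.74: everything else → 9.25% → $0.72
Ski goggles $122.30: sporting goods → 9.75% → $11.92
Pair of dumbbells (15 lb) $49.70: sporting goods → 9.75% → $4.85
AA batteries (8-pack) $14.59: everything else → 9.25% → $1.35
Fishing rod $75.54: sporting goods → 9.75% → $7.37
Basic car wash $12.94: personal services → 6.75% → $0.87
Bike helmet $78.99: sporting goods → 9.75% → $7.70
Watch battery replacement $17.67: personal services → 6.75% → $1.19
Jump rope $14.82: sporting goods → 9.75% → $1.44
LED flashlight $24.51: everything else → 9.25% → $2.27
Bluetooth speaker $44.14: electronics, buyer-exempt → 0% → $0.00
Total tax = $0.72 + $11.92 + $4.85 + $1.35 + $7.37 + $0.87 + $7.70 + $1.19 + $1.44 + $2.27 = $39.68

$39.68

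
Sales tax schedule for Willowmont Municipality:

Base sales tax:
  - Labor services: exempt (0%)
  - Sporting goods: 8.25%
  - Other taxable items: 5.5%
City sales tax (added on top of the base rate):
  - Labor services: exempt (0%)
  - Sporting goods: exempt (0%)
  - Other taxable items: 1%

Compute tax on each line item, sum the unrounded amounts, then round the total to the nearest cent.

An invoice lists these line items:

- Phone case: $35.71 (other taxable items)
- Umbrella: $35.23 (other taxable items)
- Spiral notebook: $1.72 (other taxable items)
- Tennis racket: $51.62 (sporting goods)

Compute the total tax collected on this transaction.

Phone case $35.71: other taxable items → 5.5% + 1% city = 6.5% → $2.32115
Umbrella $35.23: other taxable items → 5.5% + 1% city = 6.5% → $2.28995
Spiral notebook $1.72: other taxable items → 5.5% + 1% city = 6.5% → $0.1118
Tennis racket $51.62: sporting goods → 8.25% + 0% city = 8.25% → $4.25865
Unrounded tax sum = $8.98155 → $8.98

$8.98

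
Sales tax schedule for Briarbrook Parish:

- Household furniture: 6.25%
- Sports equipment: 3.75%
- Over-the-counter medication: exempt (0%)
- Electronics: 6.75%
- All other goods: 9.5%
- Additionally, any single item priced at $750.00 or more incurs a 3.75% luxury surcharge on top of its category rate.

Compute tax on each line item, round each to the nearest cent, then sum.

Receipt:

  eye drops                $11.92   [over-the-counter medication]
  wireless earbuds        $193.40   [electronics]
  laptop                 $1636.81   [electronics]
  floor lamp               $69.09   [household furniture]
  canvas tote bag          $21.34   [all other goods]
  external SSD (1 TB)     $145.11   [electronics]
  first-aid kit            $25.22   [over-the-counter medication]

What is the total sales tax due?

Eye drops $11.92: over-the-counter medication → 0% → $0.00
Wireless earbuds $193.40: electronics → 6.75% → $13.05
Laptop $1636.81: electronics → 6.75% + 3.75% surcharge = 10.5% → $171.87
Floor lamp $69.09: household furniture → 6.25% → $4.32
Canvas tote bag $21.34: all other goods → 9.5% → $2.03
External SSD (1 TB) $145.11: electronics → 6.75% → $9.79
First-aid kit $25.22: over-the-counter medication → 0% → $0.00
Total tax = $13.05 + $171.87 + $4.32 + $2.03 + $9.79 = $201.06

$201.06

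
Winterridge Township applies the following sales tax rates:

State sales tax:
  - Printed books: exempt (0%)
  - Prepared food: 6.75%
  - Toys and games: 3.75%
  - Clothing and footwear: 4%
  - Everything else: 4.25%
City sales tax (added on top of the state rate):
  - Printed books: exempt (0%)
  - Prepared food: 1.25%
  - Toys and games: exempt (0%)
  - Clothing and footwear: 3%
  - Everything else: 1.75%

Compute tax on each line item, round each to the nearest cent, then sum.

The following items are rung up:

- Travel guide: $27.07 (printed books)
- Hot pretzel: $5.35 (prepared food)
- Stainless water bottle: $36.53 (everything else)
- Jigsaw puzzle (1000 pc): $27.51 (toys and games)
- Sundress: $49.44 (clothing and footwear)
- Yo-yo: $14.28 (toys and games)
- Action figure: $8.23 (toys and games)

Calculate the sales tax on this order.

$7.96

Travel guide $27.07: printed books → 0% + 0% city = 0% → $0.00
Hot pretzel $5.35: prepared food → 6.75% + 1.25% city = 8% → $0.43
Stainless water bottle $36.53: everything else → 4.25% + 1.75% city = 6% → $2.19
Jigsaw puzzle (1000 pc) $27.51: toys and games → 3.75% + 0% city = 3.75% → $1.03
Sundress $49.44: clothing and footwear → 4% + 3% city = 7% → $3.46
Yo-yo $14.28: toys and games → 3.75% + 0% city = 3.75% → $0.54
Action figure $8.23: toys and games → 3.75% + 0% city = 3.75% → $0.31
Total tax = $0.43 + $2.19 + $1.03 + $3.46 + $0.54 + $0.31 = $7.96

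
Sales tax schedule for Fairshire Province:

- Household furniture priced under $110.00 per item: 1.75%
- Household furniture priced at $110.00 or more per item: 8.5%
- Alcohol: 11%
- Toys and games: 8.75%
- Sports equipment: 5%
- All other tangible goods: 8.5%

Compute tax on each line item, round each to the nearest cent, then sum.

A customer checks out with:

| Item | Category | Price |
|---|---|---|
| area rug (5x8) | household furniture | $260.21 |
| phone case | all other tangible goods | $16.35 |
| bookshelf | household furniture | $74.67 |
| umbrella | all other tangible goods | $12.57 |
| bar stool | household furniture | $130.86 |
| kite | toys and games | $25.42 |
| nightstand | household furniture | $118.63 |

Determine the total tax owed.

Area rug (5x8) $260.21: household furniture, $110.00 or more → 8.5% → $22.12
Phone case $16.35: all other tangible goods → 8.5% → $1.39
Bookshelf $74.67: household furniture, under $110.00 → 1.75% → $1.31
Umbrella $12.57: all other tangible goods → 8.5% → $1.07
Bar stool $130.86: household furniture, $110.00 or more → 8.5% → $11.12
Kite $25.42: toys and games → 8.75% → $2.22
Nightstand $118.63: household furniture, $110.00 or more → 8.5% → $10.08
Total tax = $22.12 + $1.39 + $1.31 + $1.07 + $11.12 + $2.22 + $10.08 = $49.31

$49.31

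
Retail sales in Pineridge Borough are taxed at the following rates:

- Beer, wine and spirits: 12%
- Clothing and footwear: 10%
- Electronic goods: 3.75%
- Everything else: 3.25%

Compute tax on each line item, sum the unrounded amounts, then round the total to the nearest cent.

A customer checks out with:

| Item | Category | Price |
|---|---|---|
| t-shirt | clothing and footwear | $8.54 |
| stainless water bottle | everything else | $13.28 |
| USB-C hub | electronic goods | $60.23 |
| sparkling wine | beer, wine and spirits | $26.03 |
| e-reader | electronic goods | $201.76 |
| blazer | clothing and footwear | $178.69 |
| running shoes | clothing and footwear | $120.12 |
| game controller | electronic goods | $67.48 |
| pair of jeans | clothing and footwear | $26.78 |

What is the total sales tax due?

$49.32

T-shirt $8.54: clothing and footwear → 10% → $0.854
Stainless water bottle $13.28: everything else → 3.25% → $0.4316
USB-C hub $60.23: electronic goods → 3.75% → $2.258625
Sparkling wine $26.03: beer, wine and spirits → 12% → $3.1236
E-reader $201.76: electronic goods → 3.75% → $7.566
Blazer $178.69: clothing and footwear → 10% → $17.869
Running shoes $120.12: clothing and footwear → 10% → $12.012
Game controller $67.48: electronic goods → 3.75% → $2.5305
Pair of jeans $26.78: clothing and footwear → 10% → $2.678
Unrounded tax sum = $49.323325 → $49.32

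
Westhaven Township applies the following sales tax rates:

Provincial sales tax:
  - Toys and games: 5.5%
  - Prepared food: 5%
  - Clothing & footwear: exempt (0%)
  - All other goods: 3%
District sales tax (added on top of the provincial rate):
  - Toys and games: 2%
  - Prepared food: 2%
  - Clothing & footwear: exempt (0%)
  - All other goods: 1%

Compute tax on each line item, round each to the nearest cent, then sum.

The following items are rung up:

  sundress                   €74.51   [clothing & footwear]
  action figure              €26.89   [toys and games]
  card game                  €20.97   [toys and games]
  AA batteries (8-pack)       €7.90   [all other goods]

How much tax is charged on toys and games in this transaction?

€3.59

Action figure €26.89: toys and games → 5.5% + 2% district = 7.5% → €2.02
Card game €20.97: toys and games → 5.5% + 2% district = 7.5% → €1.57
Tax on toys and games = €2.02 + €1.57 = €3.59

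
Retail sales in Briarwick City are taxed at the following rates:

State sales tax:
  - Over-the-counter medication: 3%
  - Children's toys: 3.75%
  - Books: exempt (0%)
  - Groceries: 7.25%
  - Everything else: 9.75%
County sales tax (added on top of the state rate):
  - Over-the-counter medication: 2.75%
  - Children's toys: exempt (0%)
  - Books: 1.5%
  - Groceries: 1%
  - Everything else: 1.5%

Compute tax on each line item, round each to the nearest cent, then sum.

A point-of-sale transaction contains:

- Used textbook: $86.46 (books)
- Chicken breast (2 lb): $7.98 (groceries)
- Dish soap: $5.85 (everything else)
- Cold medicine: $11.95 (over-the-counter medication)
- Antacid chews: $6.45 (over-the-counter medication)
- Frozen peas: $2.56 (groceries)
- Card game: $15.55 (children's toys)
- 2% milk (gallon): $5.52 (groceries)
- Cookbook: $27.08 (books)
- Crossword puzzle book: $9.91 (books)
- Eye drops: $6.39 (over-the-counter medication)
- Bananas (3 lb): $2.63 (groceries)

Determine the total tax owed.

$6.08

Used textbook $86.46: books → 0% + 1.5% county = 1.5% → $1.30
Chicken breast (2 lb) $7.98: groceries → 7.25% + 1% county = 8.25% → $0.66
Dish soap $5.85: everything else → 9.75% + 1.5% county = 11.25% → $0.66
Cold medicine $11.95: over-the-counter medication → 3% + 2.75% county = 5.75% → $0.69
Antacid chews $6.45: over-the-counter medication → 3% + 2.75% county = 5.75% → $0.37
Frozen peas $2.56: groceries → 7.25% + 1% county = 8.25% → $0.21
Card game $15.55: children's toys → 3.75% + 0% county = 3.75% → $0.58
2% milk (gallon) $5.52: groceries → 7.25% + 1% county = 8.25% → $0.46
Cookbook $27.08: books → 0% + 1.5% county = 1.5% → $0.41
Crossword puzzle book $9.91: books → 0% + 1.5% county = 1.5% → $0.15
Eye drops $6.39: over-the-counter medication → 3% + 2.75% county = 5.75% → $0.37
Bananas (3 lb) $2.63: groceries → 7.25% + 1% county = 8.25% → $0.22
Total tax = $1.30 + $0.66 + $0.66 + $0.69 + $0.37 + $0.21 + $0.58 + $0.46 + $0.41 + $0.15 + $0.37 + $0.22 = $6.08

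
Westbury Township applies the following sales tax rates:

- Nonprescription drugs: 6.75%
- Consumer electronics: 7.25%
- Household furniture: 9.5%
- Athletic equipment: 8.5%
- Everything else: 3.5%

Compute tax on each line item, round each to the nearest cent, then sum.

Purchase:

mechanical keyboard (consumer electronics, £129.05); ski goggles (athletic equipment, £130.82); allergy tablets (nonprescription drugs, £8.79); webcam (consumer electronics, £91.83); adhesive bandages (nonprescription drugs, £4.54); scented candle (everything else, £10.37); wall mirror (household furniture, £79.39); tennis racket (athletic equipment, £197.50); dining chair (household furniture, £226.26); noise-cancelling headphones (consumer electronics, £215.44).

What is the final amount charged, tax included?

Mechanical keyboard £129.05: consumer electronics → 7.25% → £9.36
Ski goggles £130.82: athletic equipment → 8.5% → £11.12
Allergy tablets £8.79: nonprescription drugs → 6.75% → £0.59
Webcam £91.83: consumer electronics → 7.25% → £6.66
Adhesive bandages £4.54: nonprescription drugs → 6.75% → £0.31
Scented candle £10.37: everything else → 3.5% → £0.36
Wall mirror £79.39: household furniture → 9.5% → £7.54
Tennis racket £197.50: athletic equipment → 8.5% → £16.79
Dining chair £226.26: household furniture → 9.5% → £21.49
Noise-cancelling headphones £215.44: consumer electronics → 7.25% → £15.62
Subtotal = £1093.99; tax = £89.84; total due = £1183.83

£1183.83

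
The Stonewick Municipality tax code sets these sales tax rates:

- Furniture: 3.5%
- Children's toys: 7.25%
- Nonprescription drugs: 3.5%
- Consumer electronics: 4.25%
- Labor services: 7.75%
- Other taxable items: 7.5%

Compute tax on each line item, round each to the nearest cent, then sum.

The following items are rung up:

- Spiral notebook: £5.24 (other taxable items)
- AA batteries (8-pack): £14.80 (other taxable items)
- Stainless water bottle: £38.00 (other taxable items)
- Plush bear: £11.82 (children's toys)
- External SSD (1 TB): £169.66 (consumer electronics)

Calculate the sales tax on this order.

Spiral notebook £5.24: other taxable items → 7.5% → £0.39
AA batteries (8-pack) £14.80: other taxable items → 7.5% → £1.11
Stainless water bottle £38.00: other taxable items → 7.5% → £2.85
Plush bear £11.82: children's toys → 7.25% → £0.86
External SSD (1 TB) £169.66: consumer electronics → 4.25% → £7.21
Total tax = £0.39 + £1.11 + £2.85 + £0.86 + £7.21 = £12.42

£12.42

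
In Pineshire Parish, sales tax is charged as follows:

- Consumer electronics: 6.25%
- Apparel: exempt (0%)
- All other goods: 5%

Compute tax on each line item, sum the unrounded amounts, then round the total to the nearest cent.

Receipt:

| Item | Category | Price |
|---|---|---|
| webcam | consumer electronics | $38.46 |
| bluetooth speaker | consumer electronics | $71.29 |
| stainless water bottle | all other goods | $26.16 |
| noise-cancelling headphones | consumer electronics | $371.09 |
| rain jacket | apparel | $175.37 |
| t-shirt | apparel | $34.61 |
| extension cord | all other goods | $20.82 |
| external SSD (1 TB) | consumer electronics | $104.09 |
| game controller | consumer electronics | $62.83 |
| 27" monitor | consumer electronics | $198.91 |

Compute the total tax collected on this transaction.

Webcam $38.46: consumer electronics → 6.25% → $2.40375
Bluetooth speaker $71.29: consumer electronics → 6.25% → $4.455625
Stainless water bottle $26.16: all other goods → 5% → $1.308
Noise-cancelling headphones $371.09: consumer electronics → 6.25% → $23.193125
Rain jacket $175.37: apparel → 0% → $0.00
T-shirt $34.61: apparel → 0% → $0.00
Extension cord $20.82: all other goods → 5% → $1.041
External SSD (1 TB) $104.09: consumer electronics → 6.25% → $6.505625
Game controller $62.83: consumer electronics → 6.25% → $3.926875
27" monitor $198.91: consumer electronics → 6.25% → $12.431875
Unrounded tax sum = $55.265875 → $55.27

$55.27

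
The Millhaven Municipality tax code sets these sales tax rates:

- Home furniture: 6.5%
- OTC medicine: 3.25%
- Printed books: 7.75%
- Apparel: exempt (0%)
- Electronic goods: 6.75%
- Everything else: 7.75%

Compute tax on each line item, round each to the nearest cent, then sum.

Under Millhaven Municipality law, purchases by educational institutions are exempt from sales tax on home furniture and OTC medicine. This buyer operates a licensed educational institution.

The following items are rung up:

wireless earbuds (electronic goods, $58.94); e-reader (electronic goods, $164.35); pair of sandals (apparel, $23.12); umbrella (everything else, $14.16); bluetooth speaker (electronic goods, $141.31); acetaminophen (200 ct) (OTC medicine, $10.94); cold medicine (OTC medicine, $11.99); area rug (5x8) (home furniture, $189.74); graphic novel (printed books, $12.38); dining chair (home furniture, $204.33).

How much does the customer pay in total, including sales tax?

Wireless earbuds $58.94: electronic goods → 6.75% → $3.98
E-reader $164.35: electronic goods → 6.75% → $11.09
Pair of sandals $23.12: apparel → 0% → $0.00
Umbrella $14.16: everything else → 7.75% → $1.10
Bluetooth speaker $141.31: electronic goods → 6.75% → $9.54
Acetaminophen (200 ct) $10.94: OTC medicine, buyer-exempt → 0% → $0.00
Cold medicine $11.99: OTC medicine, buyer-exempt → 0% → $0.00
Area rug (5x8) $189.74: home furniture, buyer-exempt → 0% → $0.00
Graphic novel $12.38: printed books → 7.75% → $0.96
Dining chair $204.33: home furniture, buyer-exempt → 0% → $0.00
Subtotal = $831.26; tax = $26.67; total due = $857.93

$857.93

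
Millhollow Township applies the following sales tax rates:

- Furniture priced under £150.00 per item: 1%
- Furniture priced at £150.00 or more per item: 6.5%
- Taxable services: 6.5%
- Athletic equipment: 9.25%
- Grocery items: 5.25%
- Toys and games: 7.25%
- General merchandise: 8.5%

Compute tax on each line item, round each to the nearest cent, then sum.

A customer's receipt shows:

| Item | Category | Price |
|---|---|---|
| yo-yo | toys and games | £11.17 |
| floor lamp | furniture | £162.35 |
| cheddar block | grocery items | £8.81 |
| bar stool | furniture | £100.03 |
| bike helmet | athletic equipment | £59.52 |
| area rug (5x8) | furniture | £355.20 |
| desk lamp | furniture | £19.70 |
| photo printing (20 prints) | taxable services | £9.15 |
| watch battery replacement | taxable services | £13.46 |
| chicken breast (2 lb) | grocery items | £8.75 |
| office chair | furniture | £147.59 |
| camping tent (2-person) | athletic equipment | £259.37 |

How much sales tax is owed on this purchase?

£69.01

Yo-yo £11.17: toys and games → 7.25% → £0.81
Floor lamp £162.35: furniture, £150.00 or more → 6.5% → £10.55
Cheddar block £8.81: grocery items → 5.25% → £0.46
Bar stool £100.03: furniture, under £150.00 → 1% → £1.00
Bike helmet £59.52: athletic equipment → 9.25% → £5.51
Area rug (5x8) £355.20: furniture, £150.00 or more → 6.5% → £23.09
Desk lamp £19.70: furniture, under £150.00 → 1% → £0.20
Photo printing (20 prints) £9.15: taxable services → 6.5% → £0.59
Watch battery replacement £13.46: taxable services → 6.5% → £0.87
Chicken breast (2 lb) £8.75: grocery items → 5.25% → £0.46
Office chair £147.59: furniture, under £150.00 → 1% → £1.48
Camping tent (2-person) £259.37: athletic equipment → 9.25% → £23.99
Total tax = £0.81 + £10.55 + £0.46 + £1.00 + £5.51 + £23.09 + £0.20 + £0.59 + £0.87 + £0.46 + £1.48 + £23.99 = £69.01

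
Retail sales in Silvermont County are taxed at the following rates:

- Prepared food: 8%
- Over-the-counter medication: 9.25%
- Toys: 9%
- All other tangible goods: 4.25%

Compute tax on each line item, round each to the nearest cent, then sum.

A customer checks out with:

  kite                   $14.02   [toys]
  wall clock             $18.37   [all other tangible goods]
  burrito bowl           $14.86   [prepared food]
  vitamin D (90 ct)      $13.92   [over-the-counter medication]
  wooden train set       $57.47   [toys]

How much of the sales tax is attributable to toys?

$6.43

Kite $14.02: toys → 9% → $1.26
Wooden train set $57.47: toys → 9% → $5.17
Tax on toys = $1.26 + $5.17 = $6.43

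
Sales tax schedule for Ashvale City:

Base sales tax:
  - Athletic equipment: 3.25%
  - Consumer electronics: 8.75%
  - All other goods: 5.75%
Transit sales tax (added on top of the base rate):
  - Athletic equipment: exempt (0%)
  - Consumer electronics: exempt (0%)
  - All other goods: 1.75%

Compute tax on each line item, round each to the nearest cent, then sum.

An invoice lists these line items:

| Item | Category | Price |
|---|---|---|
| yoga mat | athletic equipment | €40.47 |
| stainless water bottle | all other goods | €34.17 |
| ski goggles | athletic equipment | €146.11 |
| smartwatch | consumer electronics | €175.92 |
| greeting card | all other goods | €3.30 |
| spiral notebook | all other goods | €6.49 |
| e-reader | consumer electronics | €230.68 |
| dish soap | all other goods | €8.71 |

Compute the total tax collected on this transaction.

€45.59

Yoga mat €40.47: athletic equipment → 3.25% + 0% transit = 3.25% → €1.32
Stainless water bottle €34.17: all other goods → 5.75% + 1.75% transit = 7.5% → €2.56
Ski goggles €146.11: athletic equipment → 3.25% + 0% transit = 3.25% → €4.75
Smartwatch €175.92: consumer electronics → 8.75% + 0% transit = 8.75% → €15.39
Greeting card €3.30: all other goods → 5.75% + 1.75% transit = 7.5% → €0.25
Spiral notebook €6.49: all other goods → 5.75% + 1.75% transit = 7.5% → €0.49
E-reader €230.68: consumer electronics → 8.75% + 0% transit = 8.75% → €20.18
Dish soap €8.71: all other goods → 5.75% + 1.75% transit = 7.5% → €0.65
Total tax = €1.32 + €2.56 + €4.75 + €15.39 + €0.25 + €0.49 + €20.18 + €0.65 = €45.59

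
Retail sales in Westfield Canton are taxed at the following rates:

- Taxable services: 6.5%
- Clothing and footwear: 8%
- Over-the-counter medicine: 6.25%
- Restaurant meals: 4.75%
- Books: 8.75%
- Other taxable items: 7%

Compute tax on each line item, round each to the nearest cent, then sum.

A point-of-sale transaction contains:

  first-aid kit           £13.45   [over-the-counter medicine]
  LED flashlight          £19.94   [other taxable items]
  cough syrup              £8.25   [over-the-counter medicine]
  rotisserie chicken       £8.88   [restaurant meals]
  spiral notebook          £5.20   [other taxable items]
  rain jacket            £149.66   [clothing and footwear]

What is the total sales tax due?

First-aid kit £13.45: over-the-counter medicine → 6.25% → £0.84
LED flashlight £19.94: other taxable items → 7% → £1.40
Cough syrup £8.25: over-the-counter medicine → 6.25% → £0.52
Rotisserie chicken £8.88: restaurant meals → 4.75% → £0.42
Spiral notebook £5.20: other taxable items → 7% → £0.36
Rain jacket £149.66: clothing and footwear → 8% → £11.97
Total tax = £0.84 + £1.40 + £0.52 + £0.42 + £0.36 + £11.97 = £15.51

£15.51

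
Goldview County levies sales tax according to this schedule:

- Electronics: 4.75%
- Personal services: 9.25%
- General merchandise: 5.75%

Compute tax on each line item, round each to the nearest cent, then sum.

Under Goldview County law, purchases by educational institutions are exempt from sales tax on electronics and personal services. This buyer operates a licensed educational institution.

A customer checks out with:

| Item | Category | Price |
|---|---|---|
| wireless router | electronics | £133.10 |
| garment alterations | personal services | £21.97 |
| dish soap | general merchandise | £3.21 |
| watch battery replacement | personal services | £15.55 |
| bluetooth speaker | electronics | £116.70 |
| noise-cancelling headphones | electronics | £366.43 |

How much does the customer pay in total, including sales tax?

£657.14

Wireless router £133.10: electronics, buyer-exempt → 0% → £0.00
Garment alterations £21.97: personal services, buyer-exempt → 0% → £0.00
Dish soap £3.21: general merchandise → 5.75% → £0.18
Watch battery replacement £15.55: personal services, buyer-exempt → 0% → £0.00
Bluetooth speaker £116.70: electronics, buyer-exempt → 0% → £0.00
Noise-cancelling headphones £366.43: electronics, buyer-exempt → 0% → £0.00
Subtotal = £656.96; tax = £0.18; total due = £657.14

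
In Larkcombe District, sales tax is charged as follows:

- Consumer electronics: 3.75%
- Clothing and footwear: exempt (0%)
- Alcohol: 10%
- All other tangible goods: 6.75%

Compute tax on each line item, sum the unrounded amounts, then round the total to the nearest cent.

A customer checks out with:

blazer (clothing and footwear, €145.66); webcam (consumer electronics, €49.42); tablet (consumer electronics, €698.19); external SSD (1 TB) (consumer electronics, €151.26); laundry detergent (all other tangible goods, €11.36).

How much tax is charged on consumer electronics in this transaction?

€33.71

Webcam €49.42: consumer electronics → 3.75% → €1.85325
Tablet €698.19: consumer electronics → 3.75% → €26.182125
External SSD (1 TB) €151.26: consumer electronics → 3.75% → €5.67225
Tax on consumer electronics: unrounded sum = €33.707625 → €33.71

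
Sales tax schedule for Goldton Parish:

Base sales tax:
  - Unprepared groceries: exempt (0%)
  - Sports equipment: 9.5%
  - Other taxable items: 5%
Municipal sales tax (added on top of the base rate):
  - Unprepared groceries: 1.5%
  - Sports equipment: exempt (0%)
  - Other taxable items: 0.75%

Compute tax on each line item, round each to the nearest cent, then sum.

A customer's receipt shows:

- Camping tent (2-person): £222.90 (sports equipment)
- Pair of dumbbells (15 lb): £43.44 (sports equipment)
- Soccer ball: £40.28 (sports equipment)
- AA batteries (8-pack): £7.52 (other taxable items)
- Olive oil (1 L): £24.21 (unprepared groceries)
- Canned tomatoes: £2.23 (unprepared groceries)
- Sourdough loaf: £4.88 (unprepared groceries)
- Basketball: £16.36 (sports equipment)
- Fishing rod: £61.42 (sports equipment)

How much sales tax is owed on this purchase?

£37.41

Camping tent (2-person) £222.90: sports equipment → 9.5% + 0% municipal = 9.5% → £21.18
Pair of dumbbells (15 lb) £43.44: sports equipment → 9.5% + 0% municipal = 9.5% → £4.13
Soccer ball £40.28: sports equipment → 9.5% + 0% municipal = 9.5% → £3.83
AA batteries (8-pack) £7.52: other taxable items → 5% + 0.75% municipal = 5.75% → £0.43
Olive oil (1 L) £24.21: unprepared groceries → 0% + 1.5% municipal = 1.5% → £0.36
Canned tomatoes £2.23: unprepared groceries → 0% + 1.5% municipal = 1.5% → £0.03
Sourdough loaf £4.88: unprepared groceries → 0% + 1.5% municipal = 1.5% → £0.07
Basketball £16.36: sports equipment → 9.5% + 0% municipal = 9.5% → £1.55
Fishing rod £61.42: sports equipment → 9.5% + 0% municipal = 9.5% → £5.83
Total tax = £21.18 + £4.13 + £3.83 + £0.43 + £0.36 + £0.03 + £0.07 + £1.55 + £5.83 = £37.41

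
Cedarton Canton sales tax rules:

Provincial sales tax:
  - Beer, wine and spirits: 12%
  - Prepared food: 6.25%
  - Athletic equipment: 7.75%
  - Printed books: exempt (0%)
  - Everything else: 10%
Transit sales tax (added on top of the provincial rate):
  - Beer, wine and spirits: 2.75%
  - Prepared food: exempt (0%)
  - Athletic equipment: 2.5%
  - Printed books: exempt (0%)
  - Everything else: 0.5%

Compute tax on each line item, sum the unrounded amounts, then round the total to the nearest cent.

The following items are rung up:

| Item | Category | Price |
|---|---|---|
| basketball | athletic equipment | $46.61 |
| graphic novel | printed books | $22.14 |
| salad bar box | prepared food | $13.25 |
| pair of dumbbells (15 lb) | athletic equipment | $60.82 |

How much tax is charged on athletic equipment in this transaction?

Basketball $46.61: athletic equipment → 7.75% + 2.5% transit = 10.25% → $4.777525
Pair of dumbbells (15 lb) $60.82: athletic equipment → 7.75% + 2.5% transit = 10.25% → $6.23405
Tax on athletic equipment: unrounded sum = $11.011575 → $11.01

$11.01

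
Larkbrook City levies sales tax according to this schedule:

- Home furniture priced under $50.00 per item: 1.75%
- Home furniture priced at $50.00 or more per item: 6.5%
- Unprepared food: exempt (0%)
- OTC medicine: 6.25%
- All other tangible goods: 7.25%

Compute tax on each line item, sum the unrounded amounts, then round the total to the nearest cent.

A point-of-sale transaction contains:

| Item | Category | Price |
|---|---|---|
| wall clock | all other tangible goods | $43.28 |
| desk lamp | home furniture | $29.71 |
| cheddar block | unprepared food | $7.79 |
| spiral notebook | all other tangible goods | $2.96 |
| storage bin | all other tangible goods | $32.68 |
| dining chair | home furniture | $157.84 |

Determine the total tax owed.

$16.50

Wall clock $43.28: all other tangible goods → 7.25% → $3.1378
Desk lamp $29.71: home furniture, under $50.00 → 1.75% → $0.519925
Cheddar block $7.79: unprepared food → 0% → $0.00
Spiral notebook $2.96: all other tangible goods → 7.25% → $0.2146
Storage bin $32.68: all other tangible goods → 7.25% → $2.3693
Dining chair $157.84: home furniture, $50.00 or more → 6.5% → $10.2596
Unrounded tax sum = $16.501225 → $16.50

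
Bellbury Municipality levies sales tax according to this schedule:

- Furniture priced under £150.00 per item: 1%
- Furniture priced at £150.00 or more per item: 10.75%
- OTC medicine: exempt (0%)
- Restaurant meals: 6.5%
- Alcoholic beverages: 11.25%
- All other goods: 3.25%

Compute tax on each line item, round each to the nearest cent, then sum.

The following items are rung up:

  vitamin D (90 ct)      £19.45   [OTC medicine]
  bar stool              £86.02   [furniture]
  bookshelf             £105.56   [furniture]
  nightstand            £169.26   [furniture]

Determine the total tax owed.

£20.12

Vitamin D (90 ct) £19.45: OTC medicine → 0% → £0.00
Bar stool £86.02: furniture, under £150.00 → 1% → £0.86
Bookshelf £105.56: furniture, under £150.00 → 1% → £1.06
Nightstand £169.26: furniture, £150.00 or more → 10.75% → £18.20
Total tax = £0.86 + £1.06 + £18.20 = £20.12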